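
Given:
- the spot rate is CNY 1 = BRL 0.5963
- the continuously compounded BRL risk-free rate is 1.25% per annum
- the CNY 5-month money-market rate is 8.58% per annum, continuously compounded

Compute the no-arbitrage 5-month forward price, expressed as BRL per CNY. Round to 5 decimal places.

T = 5/12 years.
BRL accumulates by e^(0.0125×5/12) = 1.0052219.
Growth of 1 CNY over T: e^(0.0858×5/12) = 1.0363967.
Forward (BRL per CNY) = 0.5963 × 1.0052219 / 1.0363967 = 0.5783633.

0.57836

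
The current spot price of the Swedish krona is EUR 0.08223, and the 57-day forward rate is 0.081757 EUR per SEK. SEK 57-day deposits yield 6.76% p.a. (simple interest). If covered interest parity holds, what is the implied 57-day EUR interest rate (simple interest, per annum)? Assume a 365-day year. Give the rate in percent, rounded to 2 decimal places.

T = 57/365 years.
By CIP, F/S equals the EUR-to-SEK growth ratio: 0.081757/0.08223 = 0.9942478.
The SEK side grows by 1 + 0.0676×57/365 = 1.0105567.
So the EUR growth factor = 1.0047438.
(1.0047438 − 1)/T = 0.030377, i.e. 3.04%.

3.04%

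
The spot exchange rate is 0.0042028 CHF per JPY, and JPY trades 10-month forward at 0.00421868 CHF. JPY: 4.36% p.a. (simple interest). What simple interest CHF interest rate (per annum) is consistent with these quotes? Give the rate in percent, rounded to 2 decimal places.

T = 10/12 years.
F/S = 0.00421868/0.0042028 = 1.0037784 = (growth of CHF) / (growth of JPY).
JPY growth factor: 1 + 0.0436×10/12 = 1.0363333.
That pins the CHF growth at 1.040249.
(1.040249 − 1)/T = 0.048299, i.e. 4.83%.

4.83%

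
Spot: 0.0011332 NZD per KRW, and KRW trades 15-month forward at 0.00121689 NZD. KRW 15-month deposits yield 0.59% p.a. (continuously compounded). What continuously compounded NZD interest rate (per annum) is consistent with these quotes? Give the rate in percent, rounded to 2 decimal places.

6.29%

T = 15/12 years.
F/S = 0.00121689/0.0011332 = 1.0738528 = (growth of NZD) / (growth of KRW).
The KRW side grows by e^(0.0059×15/12) = 1.0074023.
That pins the NZD growth at 1.0818018.
r = ln(1.0818018)/(15/12) = 0.062902 → 6.29%.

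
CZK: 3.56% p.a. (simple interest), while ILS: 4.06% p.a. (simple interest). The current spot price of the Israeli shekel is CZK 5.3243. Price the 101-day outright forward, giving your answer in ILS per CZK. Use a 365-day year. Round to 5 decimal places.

T = 101/365 years.
Growth of 1 CZK over T: 1 + 0.0356×101/365 = 1.009851.
ILS growth factor: 1 + 0.0406×101/365 = 1.0112345.
So F = 5.3243 × 1.009851 / 1.0112345 = 5.317016 (CZK/ILS).
Quoted the other way: 1/5.317016 = 0.18808 ILS per CZK.

0.18808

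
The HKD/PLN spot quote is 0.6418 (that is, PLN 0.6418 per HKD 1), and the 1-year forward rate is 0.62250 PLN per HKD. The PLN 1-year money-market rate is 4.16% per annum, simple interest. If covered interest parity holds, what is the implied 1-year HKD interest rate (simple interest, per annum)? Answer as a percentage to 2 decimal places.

7.39%

T = 1 year.
F/S = 0.6225/0.6418 = 0.9699283 = (growth of PLN) / (growth of HKD).
PLN growth factor: 1 + 0.0416×1 = 1.041600.
So the HKD growth factor = 1.0738938.
(1.0738938 − 1)/T = 0.073894, i.e. 7.39%.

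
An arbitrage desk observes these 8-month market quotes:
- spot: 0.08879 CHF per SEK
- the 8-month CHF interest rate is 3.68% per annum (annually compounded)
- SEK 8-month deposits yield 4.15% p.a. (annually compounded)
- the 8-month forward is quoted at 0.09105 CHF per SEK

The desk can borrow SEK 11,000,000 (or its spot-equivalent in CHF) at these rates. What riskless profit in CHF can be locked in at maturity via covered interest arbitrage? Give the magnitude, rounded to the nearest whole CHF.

T = 8/12 years.
Keep in SEK, deliver into the forward: 11,000,000·1.027478752·0.09105 = CHF 1,029,071.34.
Swap to CHF now, deposit: 11,000,000·0.08879·1.024385272 = CHF 1,000,506.85.
The quoted forward overvalues SEK, so borrow CHF, buy SEK at spot, deposit the SEK at 4.15%, and sell the proceeds forward at 0.09105.
The gap between the two covered legs is CHF 28,564.

CHF 28,564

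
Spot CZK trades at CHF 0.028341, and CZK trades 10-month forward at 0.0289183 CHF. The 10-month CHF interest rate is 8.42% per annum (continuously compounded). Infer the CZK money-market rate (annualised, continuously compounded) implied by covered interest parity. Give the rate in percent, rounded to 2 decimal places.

6.00%

T = 10/12 years.
CIP gives F = S · g_CHF/g_CZK, so g_CHF/g_CZK = 0.0289183/0.028341 = 1.0203698.
CHF growth factor: e^(0.0842×10/12) = 1.0726869.
So the CZK growth factor = 1.0512727.
Take logs: ln 1.0512727 / (10/12) = 0.060002, so 6.00%.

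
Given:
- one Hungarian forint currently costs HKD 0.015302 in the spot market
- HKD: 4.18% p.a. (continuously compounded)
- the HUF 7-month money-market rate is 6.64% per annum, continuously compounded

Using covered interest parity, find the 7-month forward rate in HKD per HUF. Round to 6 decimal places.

0.015084

T = 7/12 years.
HKD accumulates by e^(0.0418×7/12) = 1.024683.
HUF growth factor: e^(0.0664×7/12) = 1.0394932.
Forward (HKD per HUF) = 0.015302 × 1.024683 / 1.0394932 = 0.01508398.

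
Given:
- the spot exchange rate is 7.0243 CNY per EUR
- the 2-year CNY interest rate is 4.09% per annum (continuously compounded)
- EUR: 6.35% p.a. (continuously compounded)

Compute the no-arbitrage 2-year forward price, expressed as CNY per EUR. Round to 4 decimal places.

T = 2 years.
Growth of 1 CNY over T: e^(0.0409×2) = 1.0852387.
EUR accumulates by e^(0.0635×2) = 1.135417.
So F = 7.0243 × 1.0852387 / 1.135417 = 6.713870 (CNY/EUR).

6.7139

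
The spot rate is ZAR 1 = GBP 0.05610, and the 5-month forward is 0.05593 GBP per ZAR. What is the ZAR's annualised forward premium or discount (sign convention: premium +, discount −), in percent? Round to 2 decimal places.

T = 5/12 years.
Period premium: (0.05593 − 0.0561)/0.0561 = -0.0030303.
Per annum: -0.0030303 / (5/12) = -0.007273 = -0.73%.

-0.73%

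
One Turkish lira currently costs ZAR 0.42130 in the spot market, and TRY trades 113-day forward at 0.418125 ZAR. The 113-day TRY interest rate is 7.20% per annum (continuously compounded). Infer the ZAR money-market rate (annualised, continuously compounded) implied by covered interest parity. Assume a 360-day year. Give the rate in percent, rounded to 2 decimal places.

4.79%

T = 113/360 years.
F/S = 0.418125/0.4213 = 0.9924638 = (growth of ZAR) / (growth of TRY).
The TRY side grows by e^(0.0720×113/360) = 1.0228573.
So the ZAR growth factor = 1.0151488.
r = ln(1.0151488)/(113/360) = 0.047900 → 4.79%.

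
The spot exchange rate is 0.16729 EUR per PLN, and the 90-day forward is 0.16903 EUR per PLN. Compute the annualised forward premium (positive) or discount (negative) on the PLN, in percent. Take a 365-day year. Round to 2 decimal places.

+4.22%

T = 90/365 years.
Period premium: (0.16903 − 0.16729)/0.16729 = 0.0104011.
Per annum: 0.0104011 / (90/365) = 0.042182 = 4.22%.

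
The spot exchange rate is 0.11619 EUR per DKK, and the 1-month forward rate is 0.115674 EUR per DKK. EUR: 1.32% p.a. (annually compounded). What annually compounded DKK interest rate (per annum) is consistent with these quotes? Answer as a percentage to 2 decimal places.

T = 1/12 years.
F/S = 0.115674/0.11619 = 0.9955590 = (growth of EUR) / (growth of DKK).
The EUR side grows by (1 + 0.0132)^(1/12) = 1.0010934.
Hence g_DKK = 1.0055591.
Annualise: 1.0055591^(12/1) − 1 = 0.068787 = 6.88%.

6.88%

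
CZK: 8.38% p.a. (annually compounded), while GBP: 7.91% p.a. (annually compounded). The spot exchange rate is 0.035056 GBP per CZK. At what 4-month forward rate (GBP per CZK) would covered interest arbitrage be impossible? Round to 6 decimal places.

T = 4/12 years.
GBP growth factor: (1 + 0.0791)^(4/12) = 1.0257005.
CZK growth factor: (1 + 0.0838)^(4/12) = 1.0271875.
CIP: F = S · (grow GBP)/(grow CZK) = 0.035056 × 1.0257005/1.0271875 = 0.03500525 GBP per CZK.

0.035005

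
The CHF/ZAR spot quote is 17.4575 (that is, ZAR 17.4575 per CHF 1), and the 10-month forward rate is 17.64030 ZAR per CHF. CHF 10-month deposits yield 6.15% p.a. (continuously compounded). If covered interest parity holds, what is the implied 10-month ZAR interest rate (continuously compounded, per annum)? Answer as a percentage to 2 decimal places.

T = 10/12 years.
F/S = 17.6403/17.4575 = 1.0104711 = (growth of ZAR) / (growth of CHF).
CHF growth factor: e^(0.0615×10/12) = 1.052586.
Hence g_ZAR = 1.0636077.
r = ln(1.0636077)/(10/12) = 0.074000 → 7.40%.

7.40%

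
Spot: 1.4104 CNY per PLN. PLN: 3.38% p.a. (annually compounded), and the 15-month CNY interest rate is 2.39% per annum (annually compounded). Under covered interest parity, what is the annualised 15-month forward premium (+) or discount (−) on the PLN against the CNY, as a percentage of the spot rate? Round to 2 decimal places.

-0.96%

T = 15/12 years.
F = S · g_CNY/g_PLN = 1.4104 × 1.0299637/1.042427 = 1.3935372.
Annualised premium = (F − S)/S × (1/T) = (1.3935372 − 1.4104)/1.4104 ÷ (15/12) = -0.96%.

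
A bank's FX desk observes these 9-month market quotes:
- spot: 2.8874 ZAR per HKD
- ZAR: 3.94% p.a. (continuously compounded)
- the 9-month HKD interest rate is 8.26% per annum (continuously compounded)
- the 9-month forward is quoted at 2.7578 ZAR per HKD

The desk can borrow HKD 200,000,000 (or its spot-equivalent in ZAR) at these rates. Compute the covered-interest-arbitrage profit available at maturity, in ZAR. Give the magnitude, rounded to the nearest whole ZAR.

T = 9/12 years.
Route A — deposit HKD, sell forward: 200,000,000 × 1.06390914794 × 2.7578 = ZAR 586,809,729.64.
Route B — convert at spot, deposit ZAR: 200,000,000 × 2.8874 × 1.02999093373 = ZAR 594,799,164.41.
The quoted forward undervalues HKD, so borrow HKD, convert to ZAR at spot, deposit the ZAR at 3.94%, and buy HKD forward at 2.7578 to cover the loan.
Profit = 594,799,164.41 − 586,809,729.64 = ZAR 7,989,435.

ZAR 7,989,435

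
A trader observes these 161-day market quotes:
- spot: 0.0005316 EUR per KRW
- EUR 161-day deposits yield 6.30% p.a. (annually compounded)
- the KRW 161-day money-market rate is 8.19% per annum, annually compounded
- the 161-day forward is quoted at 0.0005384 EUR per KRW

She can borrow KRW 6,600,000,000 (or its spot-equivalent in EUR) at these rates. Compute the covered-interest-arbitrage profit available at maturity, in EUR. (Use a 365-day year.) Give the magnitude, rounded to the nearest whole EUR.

T = 161/365 years.
Route A — deposit KRW, sell forward: 6,600,000,000 × 1.035332384 × 0.0005384 = EUR 3,678,991.51.
Route B — convert at spot, deposit EUR: 6,600,000,000 × 0.0005316 × 1.0273152 = EUR 3,604,397.02.
The quoted forward overvalues KRW, so borrow EUR, buy KRW at spot, deposit the KRW at 8.19%, and sell the proceeds forward at 0.0005384.
The gap between the two covered legs is EUR 74,594.

EUR 74,594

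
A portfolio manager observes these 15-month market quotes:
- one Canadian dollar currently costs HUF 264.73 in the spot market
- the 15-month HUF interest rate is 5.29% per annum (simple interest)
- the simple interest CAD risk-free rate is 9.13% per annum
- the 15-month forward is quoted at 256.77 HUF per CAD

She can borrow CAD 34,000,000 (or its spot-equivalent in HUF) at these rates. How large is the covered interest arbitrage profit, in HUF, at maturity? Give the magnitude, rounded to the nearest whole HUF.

HUF 130,512,570

T = 15/12 years.
Keep in CAD, deliver into the forward: 34,000,000·1.114125·256.77 = HUF 9,726,511,792.50.
Swap to HUF now, deposit: 34,000,000·264.73·1.066125 = HUF 9,595,999,222.50.
The quoted forward overvalues CAD, so borrow HUF, buy CAD at spot, deposit the CAD at 9.13%, and sell the proceeds forward at 256.77.
The gap between the two covered legs is HUF 130,512,570.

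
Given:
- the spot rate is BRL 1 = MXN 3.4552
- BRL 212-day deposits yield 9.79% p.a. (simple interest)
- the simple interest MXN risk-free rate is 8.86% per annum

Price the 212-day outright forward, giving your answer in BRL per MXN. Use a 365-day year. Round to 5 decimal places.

T = 212/365 years.
MXN accumulates by 1 + 0.0886×212/365 = 1.0514608.
Growth of 1 BRL over T: 1 + 0.0979×212/365 = 1.0568625.
Forward (MXN per BRL) = 3.4552 × 1.0514608 / 1.0568625 = 3.437540.
Quoted the other way: 1/3.437540 = 0.29091 BRL per MXN.

0.29091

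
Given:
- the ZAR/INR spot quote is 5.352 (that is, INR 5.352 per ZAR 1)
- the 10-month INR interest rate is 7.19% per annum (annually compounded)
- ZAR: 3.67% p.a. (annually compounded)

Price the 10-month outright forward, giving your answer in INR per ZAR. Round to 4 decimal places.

5.5030

T = 10/12 years.
INR growth factor: (1 + 0.0719)^(10/12) = 1.0595673.
Growth of 1 ZAR over T: (1 + 0.0367)^(10/12) = 1.0304911.
So F = 5.352 × 1.0595673 / 1.0304911 = 5.503011 (INR/ZAR).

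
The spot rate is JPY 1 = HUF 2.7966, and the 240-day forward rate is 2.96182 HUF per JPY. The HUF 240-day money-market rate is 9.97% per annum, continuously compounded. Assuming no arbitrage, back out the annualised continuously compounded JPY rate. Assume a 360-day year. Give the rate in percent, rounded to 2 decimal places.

1.36%

T = 240/360 years.
F/S = 2.96182/2.7966 = 1.0590789 = (growth of HUF) / (growth of JPY).
HUF growth factor: e^(0.0997×240/360) = 1.0687253.
So the JPY growth factor = 1.0091083.
r = ln(1.0091083)/(240/360) = 0.013601 → 1.36%.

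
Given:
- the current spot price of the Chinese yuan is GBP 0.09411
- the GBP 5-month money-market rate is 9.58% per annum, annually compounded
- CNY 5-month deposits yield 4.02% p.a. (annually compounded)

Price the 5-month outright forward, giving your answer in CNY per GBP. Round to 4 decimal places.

10.3978

T = 5/12 years.
GBP accumulates by (1 + 0.0958)^(5/12) = 1.03885446.
Growth of 1 CNY over T: (1 + 0.0402)^(5/12) = 1.01655767.
So F = 0.09411 × 1.03885446 / 1.01655767 = 0.096174173 (GBP/CNY).
Invert for CNY per GBP: 1 / 0.096174173 = 10.3978.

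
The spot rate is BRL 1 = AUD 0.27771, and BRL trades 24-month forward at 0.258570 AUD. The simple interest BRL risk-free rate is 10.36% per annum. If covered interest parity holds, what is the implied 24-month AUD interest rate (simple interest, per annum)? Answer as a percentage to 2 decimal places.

T = 2 years.
F/S = 0.25857/0.27771 = 0.9310792 = (growth of AUD) / (growth of BRL).
BRL growth factor: 1 + 0.1036×2 = 1.207200.
So the AUD growth factor = 1.1239988.
r = (1.1239988 − 1)/2 = 0.061999 → 6.20%.

6.20%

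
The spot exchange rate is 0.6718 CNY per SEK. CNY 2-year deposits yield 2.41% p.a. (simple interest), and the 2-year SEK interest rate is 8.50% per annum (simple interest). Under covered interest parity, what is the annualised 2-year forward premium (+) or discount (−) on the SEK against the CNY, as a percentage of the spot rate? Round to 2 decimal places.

T = 2 years.
F = S · g_CNY/g_SEK = 0.6718 × 1.048200/1.170000 = 0.6018639.
(F − S)/S ÷ T = (0.6018639 − 0.6718)/0.6718/2 = -0.052051 → -5.21%.

-5.21%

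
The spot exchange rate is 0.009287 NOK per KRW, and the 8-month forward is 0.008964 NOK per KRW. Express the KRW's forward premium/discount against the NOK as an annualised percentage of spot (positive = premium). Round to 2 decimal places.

T = 8/12 years.
KRW trades forward at -3.47798% vs spot over the period.
×(1/T) gives -5.22% p.a.

-5.22%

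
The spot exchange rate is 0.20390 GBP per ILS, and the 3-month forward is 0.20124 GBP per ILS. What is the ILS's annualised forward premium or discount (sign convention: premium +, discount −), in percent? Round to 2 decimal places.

T = 3/12 years.
Period premium: (0.20124 − 0.2039)/0.2039 = -0.0130456.
×(1/T) gives -5.22% p.a.

-5.22%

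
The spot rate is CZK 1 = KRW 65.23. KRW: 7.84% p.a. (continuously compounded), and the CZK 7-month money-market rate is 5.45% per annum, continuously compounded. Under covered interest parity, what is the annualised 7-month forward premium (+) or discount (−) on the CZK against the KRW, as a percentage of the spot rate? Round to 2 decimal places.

T = 7/12 years.
No-arbitrage forward: 65.23 × 1.0467952 / 1.0323024 = 66.14578 KRW/CZK.
(F − S)/S ÷ T = (66.14578 − 65.23)/65.23/(7/12) = 0.024067 → 2.41%.

+2.41%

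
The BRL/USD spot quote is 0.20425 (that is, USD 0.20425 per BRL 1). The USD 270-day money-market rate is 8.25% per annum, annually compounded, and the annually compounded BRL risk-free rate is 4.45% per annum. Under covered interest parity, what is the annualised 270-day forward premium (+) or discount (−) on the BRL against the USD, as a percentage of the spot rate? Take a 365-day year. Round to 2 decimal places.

+3.62%

T = 270/365 years.
F = S · g_USD/g_BRL = 0.20425 × 1.0603939/1.0327307 = 0.20972113.
Annualised premium = (F − S)/S × (1/T) = (0.20972113 − 0.20425)/0.20425 ÷ (270/365) = 3.62%.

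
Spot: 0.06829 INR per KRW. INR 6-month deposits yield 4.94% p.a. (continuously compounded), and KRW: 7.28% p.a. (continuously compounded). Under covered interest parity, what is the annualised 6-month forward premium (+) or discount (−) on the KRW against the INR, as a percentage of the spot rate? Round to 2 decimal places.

T = 6/12 years.
F = S · g_INR/g_KRW = 0.06829 × 1.0250076/1.0370706 = 0.06749566.
Annualised premium = (F − S)/S × (1/T) = (0.06749566 − 0.06829)/0.06829 ÷ (6/12) = -2.33%.

-2.33%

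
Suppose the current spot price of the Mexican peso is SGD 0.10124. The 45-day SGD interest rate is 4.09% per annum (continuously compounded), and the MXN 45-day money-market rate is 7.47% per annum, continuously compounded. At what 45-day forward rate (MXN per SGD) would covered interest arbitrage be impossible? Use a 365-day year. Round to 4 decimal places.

T = 45/365 years.
Growth of 1 SGD over T: e^(0.0409×45/365) = 1.0050552.
Growth of 1 MXN over T: e^(0.0747×45/365) = 1.0092521.
Forward (SGD per MXN) = 0.10124 × 1.0050552 / 1.0092521 = 0.1008190.
Invert for MXN per SGD: 1 / 0.1008190 = 9.9188.

9.9188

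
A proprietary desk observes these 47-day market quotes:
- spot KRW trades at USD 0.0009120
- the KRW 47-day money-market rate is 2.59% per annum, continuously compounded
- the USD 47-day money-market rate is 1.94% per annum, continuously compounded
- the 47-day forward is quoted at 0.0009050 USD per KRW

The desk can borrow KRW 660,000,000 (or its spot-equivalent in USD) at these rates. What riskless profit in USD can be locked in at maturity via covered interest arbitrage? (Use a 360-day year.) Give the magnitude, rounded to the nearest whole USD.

T = 47/360 years.
Route A — deposit KRW, sell forward: 660,000,000 × 1.00338711 × 0.0009050 = USD 599,323.12.
Route B — convert at spot, deposit USD: 660,000,000 × 0.0009120 × 1.00253599 = USD 603,446.46.
The quoted forward undervalues KRW, so borrow KRW, convert to USD at spot, deposit the USD at 1.94%, and buy KRW forward at 0.0009050 to cover the loan.
Arbitrage profit = |599,323.12 − 603,446.46| = USD 4,123.

USD 4,123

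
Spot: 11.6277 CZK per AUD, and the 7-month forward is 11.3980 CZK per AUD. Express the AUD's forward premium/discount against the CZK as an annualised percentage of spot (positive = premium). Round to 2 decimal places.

T = 7/12 years.
(F − S)/S = (11.3980 − 11.6277)/11.6277 = -0.0197546.
×(1/T) gives -3.39% p.a.

-3.39%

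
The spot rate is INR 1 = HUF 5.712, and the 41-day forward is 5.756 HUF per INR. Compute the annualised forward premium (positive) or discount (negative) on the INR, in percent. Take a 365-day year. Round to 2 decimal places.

T = 41/365 years.
Period premium: (5.756 − 5.712)/5.712 = 0.0077031.
×(1/T) gives 6.86% p.a.

+6.86%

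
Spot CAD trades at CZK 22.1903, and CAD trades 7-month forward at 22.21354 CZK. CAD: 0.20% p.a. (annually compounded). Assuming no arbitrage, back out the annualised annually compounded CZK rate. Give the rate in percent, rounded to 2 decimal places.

T = 7/12 years.
F/S = 22.21354/22.1903 = 1.0010473 = (growth of CZK) / (growth of CAD).
CAD growth factor: (1 + 0.0020)^(7/12) = 1.0011662.
So the CZK growth factor = 1.0022147.
Annualise: 1.0022147^(12/7) − 1 = 0.003800 = 0.38%.

0.38%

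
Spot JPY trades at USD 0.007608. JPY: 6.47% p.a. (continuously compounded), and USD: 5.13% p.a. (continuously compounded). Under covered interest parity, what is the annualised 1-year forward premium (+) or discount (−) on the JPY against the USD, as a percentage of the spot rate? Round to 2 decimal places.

-1.33%

T = 1 year.
CIP forward (USD per JPY) = 0.007608 × 1.0526386/1.0668389 = 0.007506733.
(F − S)/S ÷ T = (0.007506733 − 0.007608)/0.007608/1 = -0.013311 → -1.33%.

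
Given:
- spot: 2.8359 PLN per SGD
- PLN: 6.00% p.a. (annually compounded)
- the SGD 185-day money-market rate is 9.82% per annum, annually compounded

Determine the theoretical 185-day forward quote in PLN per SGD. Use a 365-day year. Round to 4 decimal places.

T = 185/365 years.
PLN accumulates by (1 + 0.0600)^(185/365) = 1.029974.
SGD accumulates by (1 + 0.0982)^(185/365) = 1.048623.
Forward (PLN per SGD) = 2.8359 × 1.029974 / 1.048623 = 2.785466.

2.7855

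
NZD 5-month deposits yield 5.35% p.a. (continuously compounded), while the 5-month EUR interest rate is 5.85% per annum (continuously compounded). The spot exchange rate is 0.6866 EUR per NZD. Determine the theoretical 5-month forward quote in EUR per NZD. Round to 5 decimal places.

T = 5/12 years.
EUR accumulates by e^(0.0585×5/12) = 1.0246745.
NZD accumulates by e^(0.0535×5/12) = 1.022542.
CIP: F = S · (grow EUR)/(grow NZD) = 0.6866 × 1.0246745/1.022542 = 0.6880319 EUR per NZD.

0.68803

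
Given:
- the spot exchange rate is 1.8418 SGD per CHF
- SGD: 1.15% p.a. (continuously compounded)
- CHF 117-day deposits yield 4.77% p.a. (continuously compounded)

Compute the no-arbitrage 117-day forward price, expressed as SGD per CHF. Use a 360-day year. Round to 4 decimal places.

1.8203

T = 117/360 years.
SGD growth factor: e^(0.0115×117/360) = 1.0037445.
Growth of 1 CHF over T: e^(0.0477×117/360) = 1.0156233.
Forward (SGD per CHF) = 1.8418 × 1.0037445 / 1.0156233 = 1.820258.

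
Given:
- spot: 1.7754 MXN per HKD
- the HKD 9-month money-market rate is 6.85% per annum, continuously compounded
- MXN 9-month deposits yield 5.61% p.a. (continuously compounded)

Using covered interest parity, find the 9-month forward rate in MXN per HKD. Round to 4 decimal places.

T = 9/12 years.
MXN accumulates by e^(0.0561×9/12) = 1.0429727.
HKD growth factor: e^(0.0685×9/12) = 1.0527176.
CIP: F = S · (grow MXN)/(grow HKD) = 1.7754 × 1.0429727/1.0527176 = 1.758965 MXN per HKD.

1.7590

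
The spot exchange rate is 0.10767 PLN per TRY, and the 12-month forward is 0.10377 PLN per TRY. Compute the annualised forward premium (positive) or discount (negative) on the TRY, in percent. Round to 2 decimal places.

T = 1 year.
Period premium: (0.10377 − 0.10767)/0.10767 = -0.0362218.
×(1/T) gives -3.62% p.a.

-3.62%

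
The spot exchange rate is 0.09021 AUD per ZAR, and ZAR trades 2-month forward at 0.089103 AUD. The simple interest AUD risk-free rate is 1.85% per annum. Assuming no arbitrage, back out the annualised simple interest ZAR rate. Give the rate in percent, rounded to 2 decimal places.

9.33%

T = 2/12 years.
CIP gives F = S · g_AUD/g_ZAR, so g_AUD/g_ZAR = 0.089103/0.09021 = 0.9877286.
The AUD side grows by 1 + 0.0185×2/12 = 1.0030833.
Hence g_ZAR = 1.0155455.
r = (1.0155455 − 1)/(2/12) = 0.093273 → 9.33%.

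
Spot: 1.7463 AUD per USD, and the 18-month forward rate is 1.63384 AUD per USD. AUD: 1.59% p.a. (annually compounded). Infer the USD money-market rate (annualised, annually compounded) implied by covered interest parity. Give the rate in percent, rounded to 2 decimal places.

6.20%

T = 18/12 years.
CIP gives F = S · g_AUD/g_USD, so g_AUD/g_USD = 1.63384/1.7463 = 0.9356010.
The AUD side grows by (1 + 0.0159)^(18/12) = 1.0239446.
So the USD growth factor = 1.0944244.
Annualise: 1.0944244^(12/18) − 1 = 0.061998 = 6.20%.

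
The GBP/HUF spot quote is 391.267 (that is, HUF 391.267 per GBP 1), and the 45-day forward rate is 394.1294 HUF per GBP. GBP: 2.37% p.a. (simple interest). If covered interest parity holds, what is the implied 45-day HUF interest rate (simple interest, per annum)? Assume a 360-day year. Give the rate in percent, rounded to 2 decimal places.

T = 45/360 years.
By CIP, F/S equals the HUF-to-GBP growth ratio: 394.1294/391.267 = 1.0073157.
The GBP side grows by 1 + 0.0237×45/360 = 1.0029625.
So the HUF growth factor = 1.0102999.
r = (1.0102999 − 1)/(45/360) = 0.082399 → 8.24%.

8.24%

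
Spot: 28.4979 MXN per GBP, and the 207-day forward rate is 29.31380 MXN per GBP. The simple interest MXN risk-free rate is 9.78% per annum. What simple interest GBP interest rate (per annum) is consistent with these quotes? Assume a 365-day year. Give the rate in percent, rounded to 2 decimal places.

4.60%

T = 207/365 years.
F/S = 29.3138/28.4979 = 1.0286302 = (growth of MXN) / (growth of GBP).
MXN growth factor: 1 + 0.0978×207/365 = 1.0554647.
Hence g_GBP = 1.0260876.
r = (1.0260876 − 1)/(207/365) = 0.046000 → 4.60%.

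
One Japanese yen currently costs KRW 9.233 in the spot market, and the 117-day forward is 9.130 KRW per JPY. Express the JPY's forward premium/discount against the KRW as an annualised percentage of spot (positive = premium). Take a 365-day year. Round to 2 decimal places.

T = 117/365 years.
JPY trades forward at -1.11556% vs spot over the period.
Per annum: -0.0111556 / (117/365) = -0.034802 = -3.48%.

-3.48%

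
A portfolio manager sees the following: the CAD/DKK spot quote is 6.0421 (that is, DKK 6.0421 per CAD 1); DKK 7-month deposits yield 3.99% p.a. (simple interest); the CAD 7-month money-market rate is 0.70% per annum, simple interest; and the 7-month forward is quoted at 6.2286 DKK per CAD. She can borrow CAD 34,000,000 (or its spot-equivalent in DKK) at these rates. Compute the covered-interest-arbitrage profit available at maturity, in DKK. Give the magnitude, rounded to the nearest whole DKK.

T = 7/12 years.
Invest the CAD and cover forward: 34,000,000 × 1.00408333333 × 6.2286 = DKK 212,637,137.30.
Convert at spot and invest in DKK: 34,000,000 × 6.0421 × 1.023275 = DKK 210,212,815.84.
The quoted forward overvalues CAD, so borrow DKK, buy CAD at spot, deposit the CAD at 0.70%, and sell the proceeds forward at 6.2286.
The gap between the two covered legs is DKK 2,424,321.

DKK 2,424,321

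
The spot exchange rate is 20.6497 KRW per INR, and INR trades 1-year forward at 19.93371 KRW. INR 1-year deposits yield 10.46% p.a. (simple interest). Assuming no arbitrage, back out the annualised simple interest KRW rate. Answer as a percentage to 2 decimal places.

6.63%

T = 1 year.
F/S = 19.93371/20.6497 = 0.9653269 = (growth of KRW) / (growth of INR).
The INR side grows by 1 + 0.1046×1 = 1.104600.
So the KRW growth factor = 1.0663001.
r = (1.0663001 − 1)/1 = 0.066300 → 6.63%.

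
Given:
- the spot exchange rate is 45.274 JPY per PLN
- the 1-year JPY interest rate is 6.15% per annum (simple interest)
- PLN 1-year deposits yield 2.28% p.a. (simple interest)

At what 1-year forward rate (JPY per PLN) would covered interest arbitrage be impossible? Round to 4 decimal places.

46.9870

T = 1 year.
Growth of 1 JPY over T: 1 + 0.0615×1 = 1.061500.
PLN accumulates by 1 + 0.0228×1 = 1.022800.
So F = 45.274 × 1.061500 / 1.022800 = 46.987046 (JPY/PLN).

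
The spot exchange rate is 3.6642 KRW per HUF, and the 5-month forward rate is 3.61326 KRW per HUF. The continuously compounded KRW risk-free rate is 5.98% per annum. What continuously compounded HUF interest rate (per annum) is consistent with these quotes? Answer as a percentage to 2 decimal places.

T = 5/12 years.
By CIP, F/S equals the KRW-to-HUF growth ratio: 3.61326/3.6642 = 0.9860979.
KRW growth factor: e^(0.0598×5/12) = 1.0252297.
So the HUF growth factor = 1.0396835.
r = ln(1.0396835)/(5/12) = 0.093399 → 9.34%.

9.34%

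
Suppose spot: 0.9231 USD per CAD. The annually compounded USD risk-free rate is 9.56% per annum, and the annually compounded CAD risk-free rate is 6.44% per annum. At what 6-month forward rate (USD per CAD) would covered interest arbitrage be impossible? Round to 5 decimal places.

0.93653

T = 6/12 years.
Growth of 1 USD over T: (1 + 0.0956)^(6/12) = 1.0467091.
Growth of 1 CAD over T: (1 + 0.0644)^(6/12) = 1.0316976.
Forward (USD per CAD) = 0.9231 × 1.0467091 / 1.0316976 = 0.9365314.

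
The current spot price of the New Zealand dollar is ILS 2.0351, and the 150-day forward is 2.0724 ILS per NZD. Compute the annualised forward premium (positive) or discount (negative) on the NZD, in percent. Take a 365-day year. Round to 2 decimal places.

+4.46%

T = 150/365 years.
NZD trades forward at +1.83283% vs spot over the period.
Per annum: 0.0183283 / (150/365) = 0.044599 = 4.46%.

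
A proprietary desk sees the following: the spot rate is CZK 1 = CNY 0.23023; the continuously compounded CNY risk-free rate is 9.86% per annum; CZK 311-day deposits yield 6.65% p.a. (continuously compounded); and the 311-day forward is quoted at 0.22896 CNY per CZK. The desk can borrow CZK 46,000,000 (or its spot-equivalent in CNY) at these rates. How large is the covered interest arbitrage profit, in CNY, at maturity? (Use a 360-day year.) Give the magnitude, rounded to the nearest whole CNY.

CNY 377,279

T = 311/360 years.
Route A — deposit CZK, sell forward: 46,000,000 × 1.0591308417 × 0.22896 = CNY 11,154,935.49.
Route B — convert at spot, deposit CNY: 46,000,000 × 0.23023 × 1.0889124485 = CNY 11,532,214.40.
The quoted forward undervalues CZK, so borrow CZK, convert to CNY at spot, deposit the CNY at 9.86%, and buy CZK forward at 0.22896 to cover the loan.
The gap between the two covered legs is CNY 377,279.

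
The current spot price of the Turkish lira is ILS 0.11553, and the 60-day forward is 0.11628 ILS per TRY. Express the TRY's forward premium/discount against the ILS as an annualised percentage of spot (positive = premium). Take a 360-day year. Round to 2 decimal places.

T = 60/360 years.
Period premium: (0.11628 − 0.11553)/0.11553 = 0.0064918.
×(1/T) gives 3.90% p.a.

+3.90%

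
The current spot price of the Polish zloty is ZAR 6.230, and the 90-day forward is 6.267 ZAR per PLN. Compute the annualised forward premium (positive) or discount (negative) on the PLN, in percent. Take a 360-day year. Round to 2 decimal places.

T = 90/360 years.
PLN trades forward at +0.59390% vs spot over the period.
Annualise by dividing by T: 0.0059390 / (90/360) = 0.023756 → 2.38%.

+2.38%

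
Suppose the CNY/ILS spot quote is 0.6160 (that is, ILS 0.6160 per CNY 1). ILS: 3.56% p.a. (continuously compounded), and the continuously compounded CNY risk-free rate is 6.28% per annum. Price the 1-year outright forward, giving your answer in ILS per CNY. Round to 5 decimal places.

0.59947

T = 1 year.
ILS growth factor: e^(0.0356×1) = 1.0362413.
Growth of 1 CNY over T: e^(0.0628×1) = 1.0648139.
Forward (ILS per CNY) = 0.616 × 1.0362413 / 1.0648139 = 0.5994706.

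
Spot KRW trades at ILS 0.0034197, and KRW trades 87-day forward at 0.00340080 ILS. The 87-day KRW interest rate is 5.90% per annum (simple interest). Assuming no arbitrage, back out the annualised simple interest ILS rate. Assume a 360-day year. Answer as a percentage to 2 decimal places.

T = 87/360 years.
F/S = 0.0034008/0.0034197 = 0.9944732 = (growth of ILS) / (growth of KRW).
KRW growth factor: 1 + 0.0590×87/360 = 1.0142583.
So the ILS growth factor = 1.0086527.
(1.0086527 − 1)/T = 0.035804, i.e. 3.58%.

3.58%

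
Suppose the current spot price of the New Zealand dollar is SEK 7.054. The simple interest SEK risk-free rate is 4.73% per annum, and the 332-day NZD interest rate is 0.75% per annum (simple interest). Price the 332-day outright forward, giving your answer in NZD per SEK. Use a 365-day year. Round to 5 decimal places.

0.13684

T = 332/365 years.
Growth of 1 SEK over T: 1 + 0.0473×332/365 = 1.0430236.
NZD accumulates by 1 + 0.0075×332/365 = 1.0068219.
CIP: F = S · (grow SEK)/(grow NZD) = 7.054 × 1.0430236/1.0068219 = 7.307637 SEK per NZD.
Invert for NZD per SEK: 1 / 7.307637 = 0.13684.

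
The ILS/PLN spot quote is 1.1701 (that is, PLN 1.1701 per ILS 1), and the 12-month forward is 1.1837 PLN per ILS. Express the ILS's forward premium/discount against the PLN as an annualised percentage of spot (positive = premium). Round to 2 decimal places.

T = 1 year.
Period premium: (1.1837 − 1.1701)/1.1701 = 0.0116229.
Annualise by dividing by T: 0.0116229 / 1 = 0.011623 → 1.16%.

+1.16%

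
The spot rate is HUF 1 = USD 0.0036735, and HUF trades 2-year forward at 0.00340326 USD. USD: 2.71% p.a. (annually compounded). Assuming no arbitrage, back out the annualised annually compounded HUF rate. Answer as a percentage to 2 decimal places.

T = 2 years.
CIP gives F = S · g_USD/g_HUF, so g_USD/g_HUF = 0.00340326/0.0036735 = 0.9264353.
USD growth factor: (1 + 0.0271)^2 = 1.0549344.
That pins the HUF growth at 1.1387027.
Annualise: 1.1387027^(1/2) − 1 = 0.067100 = 6.71%.

6.71%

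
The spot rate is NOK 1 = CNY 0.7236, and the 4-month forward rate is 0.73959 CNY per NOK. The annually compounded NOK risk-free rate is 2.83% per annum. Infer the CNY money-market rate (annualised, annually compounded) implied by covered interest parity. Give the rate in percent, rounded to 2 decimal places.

9.80%

T = 4/12 years.
By CIP, F/S equals the CNY-to-NOK growth ratio: 0.73959/0.7236 = 1.0220978.
The NOK side grows by (1 + 0.0283)^(4/12) = 1.0093457.
So the CNY growth factor = 1.031650.
Annualise: 1.031650^(12/4) − 1 = 0.097987 = 9.80%.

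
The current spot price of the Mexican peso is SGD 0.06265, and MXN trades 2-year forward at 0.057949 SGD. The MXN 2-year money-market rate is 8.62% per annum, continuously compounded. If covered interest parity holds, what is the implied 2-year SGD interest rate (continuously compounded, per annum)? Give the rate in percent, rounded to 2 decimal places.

T = 2 years.
CIP gives F = S · g_SGD/g_MXN, so g_SGD/g_MXN = 0.057949/0.06265 = 0.9249641.
The MXN side grows by e^(0.0862×2) = 1.188153.
So the SGD growth factor = 1.0989989.
Take logs: ln 1.0989989 / 2 = 0.047200, so 4.72%.

4.72%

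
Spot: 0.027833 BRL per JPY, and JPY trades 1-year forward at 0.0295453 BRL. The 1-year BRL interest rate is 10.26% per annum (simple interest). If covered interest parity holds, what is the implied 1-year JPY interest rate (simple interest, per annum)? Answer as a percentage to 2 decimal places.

3.87%

T = 1 year.
F/S = 0.0295453/0.027833 = 1.0615205 = (growth of BRL) / (growth of JPY).
The BRL side grows by 1 + 0.1026×1 = 1.102600.
So the JPY growth factor = 1.0386987.
(1.0386987 − 1)/T = 0.038699, i.e. 3.87%.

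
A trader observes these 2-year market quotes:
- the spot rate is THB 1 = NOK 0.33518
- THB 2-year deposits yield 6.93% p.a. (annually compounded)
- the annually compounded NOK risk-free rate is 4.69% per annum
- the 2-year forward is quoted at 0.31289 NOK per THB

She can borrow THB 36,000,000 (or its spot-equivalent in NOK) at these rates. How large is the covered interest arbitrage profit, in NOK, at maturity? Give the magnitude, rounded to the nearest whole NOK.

T = 2 years.
Route A — deposit THB, sell forward: 36,000,000 × 1.14340249 × 0.31289 = NOK 12,879,331.38.
Route B — convert at spot, deposit NOK: 36,000,000 × 0.33518 × 1.09599961 = NOK 13,224,857.37.
The quoted forward undervalues THB, so borrow THB, convert to NOK at spot, deposit the NOK at 4.69%, and buy THB forward at 0.31289 to cover the loan.
Profit = 13,224,857.37 − 12,879,331.38 = NOK 345,526.

NOK 345,526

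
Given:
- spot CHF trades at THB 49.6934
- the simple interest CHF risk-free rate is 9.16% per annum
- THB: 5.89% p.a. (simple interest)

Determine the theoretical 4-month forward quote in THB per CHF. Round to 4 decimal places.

T = 4/12 years.
THB accumulates by 1 + 0.0589×4/12 = 1.01963333.
CHF growth factor: 1 + 0.0916×4/12 = 1.03053333.
Forward (THB per CHF) = 49.6934 × 1.01963333 / 1.03053333 = 49.167791.

49.1678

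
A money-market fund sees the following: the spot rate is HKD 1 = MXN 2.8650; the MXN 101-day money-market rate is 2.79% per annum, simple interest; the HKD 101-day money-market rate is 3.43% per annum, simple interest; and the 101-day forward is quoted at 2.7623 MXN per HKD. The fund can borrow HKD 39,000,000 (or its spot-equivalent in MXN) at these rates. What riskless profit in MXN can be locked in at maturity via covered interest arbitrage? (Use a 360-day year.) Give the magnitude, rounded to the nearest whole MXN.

MXN 3,843,217

T = 101/360 years.
Route A — deposit HKD, sell forward: 39,000,000 × 1.00962305556 × 2.7623 = MXN 108,766,388.89.
Route B — convert at spot, deposit MXN: 39,000,000 × 2.8650 × 1.0078275 = MXN 112,609,605.71.
The quoted forward undervalues HKD, so borrow HKD, convert to MXN at spot, deposit the MXN at 2.79%, and buy HKD forward at 2.7623 to cover the loan.
The gap between the two covered legs is MXN 3,843,217.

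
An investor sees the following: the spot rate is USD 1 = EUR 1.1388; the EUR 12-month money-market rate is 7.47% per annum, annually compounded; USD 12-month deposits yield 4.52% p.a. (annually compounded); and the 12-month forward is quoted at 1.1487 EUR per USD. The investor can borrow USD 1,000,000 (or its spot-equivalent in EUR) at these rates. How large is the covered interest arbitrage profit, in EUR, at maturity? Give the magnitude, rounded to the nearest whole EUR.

EUR 23,247

T = 1 year.
Route A — deposit USD, sell forward: 1,000,000 × 1.045200 × 1.1487 = EUR 1,200,621.24.
Route B — convert at spot, deposit EUR: 1,000,000 × 1.1388 × 1.074700 = EUR 1,223,868.36.
The quoted forward undervalues USD, so borrow USD, convert to EUR at spot, deposit the EUR at 7.47%, and buy USD forward at 1.1487 to cover the loan.
Profit = 1,223,868.36 − 1,200,621.24 = EUR 23,247.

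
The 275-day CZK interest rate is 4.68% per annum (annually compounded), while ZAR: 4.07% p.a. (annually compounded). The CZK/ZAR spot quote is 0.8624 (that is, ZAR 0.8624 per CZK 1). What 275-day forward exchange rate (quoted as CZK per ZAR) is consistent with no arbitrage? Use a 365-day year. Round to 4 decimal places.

T = 275/365 years.
ZAR growth factor: (1 + 0.0407)^(275/365) = 1.0305131.
Growth of 1 CZK over T: (1 + 0.0468)^(275/365) = 1.0350607.
CIP: F = S · (grow ZAR)/(grow CZK) = 0.8624 × 1.0305131/1.0350607 = 0.8586110 ZAR per CZK.
Invert for CZK per ZAR: 1 / 0.8586110 = 1.1647.

1.1647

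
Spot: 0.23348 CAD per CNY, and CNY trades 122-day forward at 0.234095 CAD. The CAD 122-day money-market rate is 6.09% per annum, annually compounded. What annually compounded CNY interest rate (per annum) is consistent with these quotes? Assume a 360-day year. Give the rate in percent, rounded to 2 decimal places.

T = 122/360 years.
F/S = 0.234095/0.23348 = 1.0026341 = (growth of CAD) / (growth of CNY).
CAD growth factor: (1 + 0.0609)^(122/360) = 1.0202363.
That pins the CNY growth at 1.017556.
r = 1.017556^(360/122) − 1 = 0.052697 → 5.27%.

5.27%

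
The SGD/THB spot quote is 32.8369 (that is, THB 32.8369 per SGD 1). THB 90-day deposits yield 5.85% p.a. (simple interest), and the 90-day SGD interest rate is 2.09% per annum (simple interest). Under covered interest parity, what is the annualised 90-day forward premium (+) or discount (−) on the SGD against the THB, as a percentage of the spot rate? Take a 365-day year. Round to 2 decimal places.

T = 90/365 years.
No-arbitrage forward: 32.8369 × 1.0144247 / 1.0051534 = 33.1397799 THB/SGD.
(F − S)/S ÷ T = (33.1397799 − 32.8369)/32.8369/(90/365) = 0.037407 → 3.74%.

+3.74%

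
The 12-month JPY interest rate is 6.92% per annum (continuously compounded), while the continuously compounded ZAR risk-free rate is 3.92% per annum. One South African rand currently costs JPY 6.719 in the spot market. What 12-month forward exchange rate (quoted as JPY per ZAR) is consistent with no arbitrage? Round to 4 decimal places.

T = 1 year.
Growth of 1 JPY over T: e^(0.0692×1) = 1.0716505.
ZAR accumulates by e^(0.0392×1) = 1.0399785.
Forward (JPY per ZAR) = 6.719 × 1.0716505 / 1.0399785 = 6.923624.

6.9236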